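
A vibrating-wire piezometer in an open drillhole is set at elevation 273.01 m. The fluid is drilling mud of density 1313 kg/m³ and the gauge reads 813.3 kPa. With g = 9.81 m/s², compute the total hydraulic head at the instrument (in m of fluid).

ψ = P/(ρg) = 813.3×1000 / (1313 × 9.81) = 63.14 m.
h = z + ψ = 273.01 + 63.14 = 336.15 m.

h ≈ 336.15 m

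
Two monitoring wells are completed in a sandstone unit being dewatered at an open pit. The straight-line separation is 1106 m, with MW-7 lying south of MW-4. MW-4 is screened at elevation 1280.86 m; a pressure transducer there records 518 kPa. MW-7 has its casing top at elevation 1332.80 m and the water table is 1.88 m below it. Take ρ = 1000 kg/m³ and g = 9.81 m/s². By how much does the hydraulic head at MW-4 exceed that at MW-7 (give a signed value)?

Δh ≈ 2.74 m

Pressure head at MW-4: ψ = P/(ρg) = 518×1000 / (1000 × 9.81) = 52.80 m.
Total head at MW-4: h = z + ψ = 1280.86 + 52.80 = 1333.66 m.
Total head at MW-7: h = 1332.80 − 1.88 = 1330.92 m.
Head difference: h(MW-4) − h(MW-7) = 1333.66 − 1330.92 = 2.74 m.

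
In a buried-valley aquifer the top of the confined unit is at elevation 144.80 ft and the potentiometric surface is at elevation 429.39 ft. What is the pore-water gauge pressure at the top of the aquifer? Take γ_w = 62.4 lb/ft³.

Pressure head at the aquifer top: ψ = h − z = 429.39 − 144.80 = 284.59 ft.
P = γψ/144 = 62.4 × 284.59 / 144 = 123 psi.

P ≈ 123 psi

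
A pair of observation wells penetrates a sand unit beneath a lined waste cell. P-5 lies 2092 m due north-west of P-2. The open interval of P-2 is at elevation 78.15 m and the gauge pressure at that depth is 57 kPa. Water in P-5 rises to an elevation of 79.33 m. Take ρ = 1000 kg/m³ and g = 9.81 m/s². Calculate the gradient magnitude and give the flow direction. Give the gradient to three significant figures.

Pressure head at P-2: ψ = P/(ρg) = 57×1000 / (1000 × 9.81) = 5.81 m.
Total head at P-2: h = z + ψ = 78.15 + 5.81 = 83.96 m.
Total head at P-5: h = 79.33 m (water level in the piezometer is the total head).
Head difference: h(P-2) − h(P-5) = 83.96 − 79.33 = 4.63 m.
Hydraulic gradient: i = |Δh| / L = 4.63 / 2092 = 0.00221.
Flow is from higher to lower head: from P-2 toward P-5, i.e. toward the north-west.

i ≈ 0.00221; groundwater flows toward the north-west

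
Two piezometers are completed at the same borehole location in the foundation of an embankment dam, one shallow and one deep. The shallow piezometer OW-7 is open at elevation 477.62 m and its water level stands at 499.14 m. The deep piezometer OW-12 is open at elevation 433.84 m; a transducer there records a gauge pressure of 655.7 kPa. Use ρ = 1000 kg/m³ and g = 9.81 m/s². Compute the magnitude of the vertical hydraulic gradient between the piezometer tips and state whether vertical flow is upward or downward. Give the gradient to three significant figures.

|i_v| ≈ 0.0352; vertical flow is upward

Total head at OW-7: h = 499.14 m (water level in the standpipe).
Pressure head at OW-12: ψ = P/(ρg) = 655.7×1000 / (1000 × 9.81) = 66.84 m.
Total head at OW-12: h = z + ψ = 433.84 + 66.84 = 500.68 m.
Δh = h(OW-7) − h(OW-12) = 499.14 − 500.68 = -1.54 m.
Vertical separation Δz = 477.62 − 433.84 = 43.78 m.
|i_v| = |Δh| / Δz = 1.54 / 43.78 = 0.0352.
Head is higher in the deep piezometer, so vertical flow is upward (discharge condition).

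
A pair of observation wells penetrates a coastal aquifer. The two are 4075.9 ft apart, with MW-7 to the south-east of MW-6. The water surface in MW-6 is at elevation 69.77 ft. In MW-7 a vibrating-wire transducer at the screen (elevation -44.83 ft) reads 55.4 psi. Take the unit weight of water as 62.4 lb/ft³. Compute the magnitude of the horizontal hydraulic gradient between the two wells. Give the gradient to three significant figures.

Total head at MW-6: h = 69.77 ft (water level in the piezometer is the total head).
Pressure head at MW-7: ψ = 144·P/γ = 144 × 55.4 / 62.4 = 127.85 ft.
Total head at MW-7: h = z + ψ = -44.83 + 127.85 = 83.02 ft.
Head difference: h(MW-6) − h(MW-7) = 69.77 − 83.02 = -13.25 ft.
Hydraulic gradient: i = |Δh| / L = 13.25 / 4075.9 = 0.00325.

i ≈ 0.00325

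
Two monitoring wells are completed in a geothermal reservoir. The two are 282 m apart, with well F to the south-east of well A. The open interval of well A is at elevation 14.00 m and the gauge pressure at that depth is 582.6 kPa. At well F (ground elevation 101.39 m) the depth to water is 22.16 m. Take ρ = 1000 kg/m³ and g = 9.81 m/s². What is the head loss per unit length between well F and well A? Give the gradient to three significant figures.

i ≈ 0.0207 m/m

Pressure head at well A: ψ = P/(ρg) = 582.6×1000 / (1000 × 9.81) = 59.39 m.
Total head at well A: h = z + ψ = 14.00 + 59.39 = 73.39 m.
Total head at well F: h = 101.39 − 22.16 = 79.23 m.
Head difference: h(well A) − h(well F) = 73.39 − 79.23 = -5.84 m.
Hydraulic gradient: i = |Δh| / L = 5.84 / 282 = 0.0207.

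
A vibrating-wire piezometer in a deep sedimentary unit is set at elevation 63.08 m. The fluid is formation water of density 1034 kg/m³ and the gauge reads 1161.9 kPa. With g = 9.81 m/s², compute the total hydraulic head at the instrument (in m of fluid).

h ≈ 177.63 m

ψ = P/(ρg) = 1161.9×1000 / (1034 × 9.81) = 114.55 m.
h = z + ψ = 63.08 + 114.55 = 177.63 m.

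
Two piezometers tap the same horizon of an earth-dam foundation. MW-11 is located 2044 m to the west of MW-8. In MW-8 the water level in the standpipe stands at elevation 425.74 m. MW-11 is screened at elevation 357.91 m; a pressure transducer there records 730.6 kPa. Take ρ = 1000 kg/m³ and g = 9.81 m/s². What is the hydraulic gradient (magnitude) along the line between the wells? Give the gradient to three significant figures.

Total head at MW-8: h = 425.74 m (water level in the piezometer is the total head).
Pressure head at MW-11: ψ = P/(ρg) = 730.6×1000 / (1000 × 9.81) = 74.48 m.
Total head at MW-11: h = z + ψ = 357.91 + 74.48 = 432.39 m.
Head difference: h(MW-8) − h(MW-11) = 425.74 − 432.39 = -6.65 m.
Hydraulic gradient: i = |Δh| / L = 6.65 / 2044 = 0.00325.

i ≈ 0.00325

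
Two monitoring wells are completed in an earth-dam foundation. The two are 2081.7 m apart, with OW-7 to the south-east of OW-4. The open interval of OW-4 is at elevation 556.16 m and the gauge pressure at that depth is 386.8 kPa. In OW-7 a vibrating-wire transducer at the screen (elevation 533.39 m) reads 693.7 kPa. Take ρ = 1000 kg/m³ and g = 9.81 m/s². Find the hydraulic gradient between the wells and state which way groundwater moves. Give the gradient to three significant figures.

Pressure head at OW-4: ψ = P/(ρg) = 386.8×1000 / (1000 × 9.81) = 39.43 m.
Total head at OW-4: h = z + ψ = 556.16 + 39.43 = 595.59 m.
Pressure head at OW-7: ψ = P/(ρg) = 693.7×1000 / (1000 × 9.81) = 70.71 m.
Total head at OW-7: h = z + ψ = 533.39 + 70.71 = 604.10 m.
Head difference: h(OW-4) − h(OW-7) = 595.59 − 604.10 = -8.51 m.
Hydraulic gradient: i = |Δh| / L = 8.51 / 2081.7 = 0.00409.
Flow is from higher to lower head: from OW-7 toward OW-4, i.e. toward the north-west.

i ≈ 0.00409; groundwater flows toward the north-west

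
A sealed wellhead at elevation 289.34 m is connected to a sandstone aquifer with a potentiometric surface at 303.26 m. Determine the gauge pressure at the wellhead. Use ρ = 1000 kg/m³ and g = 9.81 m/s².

Head above the cap: Δh = 303.26 − 289.34 = 13.92 m.
P = ρgΔh = 1000 × 9.81 × 13.92 = 136555 Pa ≈ 137 kPa.

P ≈ 137 kPa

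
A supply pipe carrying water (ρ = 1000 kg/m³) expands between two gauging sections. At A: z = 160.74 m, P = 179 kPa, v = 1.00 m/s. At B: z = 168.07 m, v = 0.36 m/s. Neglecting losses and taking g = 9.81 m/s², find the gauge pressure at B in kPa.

Pressure head at A: ψ₁ = P₁/(ρg) = 179×1000 / (1000 × 9.81) = 18.25 m.
Velocity heads: v₁²/2g = 1.00²/19.62 = 0.051 m; v₂²/2g = 0.36²/19.62 = 0.007 m.
Total head H = z₁ + ψ₁ + v₁²/2g = 160.74 + 18.25 + 0.051 = 179.04 m.
ψ₂ = H − z₂ − v₂²/2g = 179.04 − 168.07 − 0.007 = 10.96 m.
P₂ = ρgψ₂ = 1000 × 9.81 × 10.96 ≈ 108 kPa.

P₂ ≈ 108 kPa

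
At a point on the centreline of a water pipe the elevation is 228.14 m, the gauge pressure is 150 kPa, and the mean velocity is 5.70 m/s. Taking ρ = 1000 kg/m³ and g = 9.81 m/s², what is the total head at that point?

h ≈ 245.09 m

Pressure head ψ = P/(ρg) = 150×1000 / (1000 × 9.81) = 15.29 m.
Velocity head = v²/(2g) = 5.70² / (2 × 9.81) = 1.656 m.
h = z + ψ + v²/(2g) = 228.14 + 15.29 + 1.656 = 245.09 m.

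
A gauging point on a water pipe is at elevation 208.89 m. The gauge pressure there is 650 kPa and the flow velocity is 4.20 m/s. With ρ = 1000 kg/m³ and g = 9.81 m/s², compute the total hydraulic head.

h ≈ 276.05 m

Pressure head ψ = P/(ρg) = 650×1000 / (1000 × 9.81) = 66.26 m.
Velocity head = v²/(2g) = 4.20² / (2 × 9.81) = 0.899 m.
h = z + ψ + v²/(2g) = 208.89 + 66.26 + 0.899 = 276.05 m.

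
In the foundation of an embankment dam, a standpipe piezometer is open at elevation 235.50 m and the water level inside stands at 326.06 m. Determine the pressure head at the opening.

Total head h = 326.06 m (the water-surface elevation in the piezometer).
Pressure head ψ = h − z = 326.06 − 235.50 = 90.56 m.

ψ ≈ 90.56 m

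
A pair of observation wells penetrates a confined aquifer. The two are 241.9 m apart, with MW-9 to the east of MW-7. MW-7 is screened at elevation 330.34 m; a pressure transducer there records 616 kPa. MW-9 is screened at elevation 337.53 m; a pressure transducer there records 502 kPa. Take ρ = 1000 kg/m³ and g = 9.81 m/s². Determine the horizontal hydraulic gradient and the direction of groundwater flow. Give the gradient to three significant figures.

Pressure head at MW-7: ψ = P/(ρg) = 616×1000 / (1000 × 9.81) = 62.79 m.
Total head at MW-7: h = z + ψ = 330.34 + 62.79 = 393.13 m.
Pressure head at MW-9: ψ = P/(ρg) = 502×1000 / (1000 × 9.81) = 51.17 m.
Total head at MW-9: h = z + ψ = 337.53 + 51.17 = 388.70 m.
Head difference: h(MW-7) − h(MW-9) = 393.13 − 388.70 = 4.43 m.
Hydraulic gradient: i = |Δh| / L = 4.43 / 241.9 = 0.0183.
Flow is from higher to lower head: from MW-7 toward MW-9, i.e. toward the east.

i ≈ 0.0183; groundwater flows toward the east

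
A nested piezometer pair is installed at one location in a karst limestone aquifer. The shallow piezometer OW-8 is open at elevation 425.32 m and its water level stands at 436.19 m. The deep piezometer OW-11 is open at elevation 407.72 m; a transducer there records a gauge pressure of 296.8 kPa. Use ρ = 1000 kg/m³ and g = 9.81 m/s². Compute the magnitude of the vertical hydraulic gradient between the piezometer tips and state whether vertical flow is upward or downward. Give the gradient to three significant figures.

Total head at OW-8: h = 436.19 m (water level in the standpipe).
Pressure head at OW-11: ψ = P/(ρg) = 296.8×1000 / (1000 × 9.81) = 30.25 m.
Total head at OW-11: h = z + ψ = 407.72 + 30.25 = 437.97 m.
Δh = h(OW-8) − h(OW-11) = 436.19 − 437.97 = -1.78 m.
Vertical separation Δz = 425.32 − 407.72 = 17.60 m.
|i_v| = |Δh| / Δz = 1.78 / 17.60 = 0.101.
Head is higher in the deep piezometer, so vertical flow is upward (discharge condition).

|i_v| ≈ 0.101; vertical flow is upward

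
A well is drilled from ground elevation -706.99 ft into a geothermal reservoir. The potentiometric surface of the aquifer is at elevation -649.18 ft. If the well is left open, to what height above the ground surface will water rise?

Water rises to the potentiometric surface, so the rise above ground = -649.18 − (-706.99) = 57.81 ft.

≈ 57.81 ft above ground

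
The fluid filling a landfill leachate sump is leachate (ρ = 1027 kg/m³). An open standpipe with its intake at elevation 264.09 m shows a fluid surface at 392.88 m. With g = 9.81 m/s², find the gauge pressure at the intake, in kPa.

P ≈ 1300 kPa

Pressure head ψ = h − z = 392.88 − 264.09 = 128.79 m.
P = ρgψ = 1027 × 9.81 × 128.79 = 1297543 Pa ≈ 1300 kPa.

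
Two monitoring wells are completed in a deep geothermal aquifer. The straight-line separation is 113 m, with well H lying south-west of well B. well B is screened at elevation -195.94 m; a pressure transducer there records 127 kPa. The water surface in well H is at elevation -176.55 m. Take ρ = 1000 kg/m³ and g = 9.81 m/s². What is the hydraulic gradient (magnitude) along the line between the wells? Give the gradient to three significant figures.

Pressure head at well B: ψ = P/(ρg) = 127×1000 / (1000 × 9.81) = 12.95 m.
Total head at well B: h = z + ψ = -195.94 + 12.95 = -182.99 m.
Total head at well H: h = -176.55 m (water level in the piezometer is the total head).
Head difference: h(well B) − h(well H) = -182.99 − (-176.55) = -6.44 m.
Hydraulic gradient: i = |Δh| / L = 6.44 / 113 = 0.0570.

i ≈ 0.0570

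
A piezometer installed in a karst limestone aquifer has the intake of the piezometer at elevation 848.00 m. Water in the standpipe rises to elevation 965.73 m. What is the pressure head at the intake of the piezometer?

ψ ≈ 117.73 m

Total head h = 965.73 m (the water-surface elevation in the piezometer).
Pressure head ψ = h − z = 965.73 − 848.00 = 117.73 m.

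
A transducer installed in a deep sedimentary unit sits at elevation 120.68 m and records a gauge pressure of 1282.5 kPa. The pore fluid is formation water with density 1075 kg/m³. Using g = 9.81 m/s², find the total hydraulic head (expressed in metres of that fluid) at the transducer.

h ≈ 242.29 m

ψ = P/(ρg) = 1282.5×1000 / (1075 × 9.81) = 121.61 m.
h = z + ψ = 120.68 + 121.61 = 242.29 m.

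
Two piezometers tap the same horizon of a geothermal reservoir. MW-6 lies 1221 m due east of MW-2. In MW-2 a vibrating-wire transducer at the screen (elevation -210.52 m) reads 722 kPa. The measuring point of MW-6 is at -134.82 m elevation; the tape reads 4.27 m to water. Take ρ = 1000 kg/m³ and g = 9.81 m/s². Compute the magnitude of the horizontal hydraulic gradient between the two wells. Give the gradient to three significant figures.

i ≈ 0.00178

Pressure head at MW-2: ψ = P/(ρg) = 722×1000 / (1000 × 9.81) = 73.60 m.
Total head at MW-2: h = z + ψ = -210.52 + 73.60 = -136.92 m.
Total head at MW-6: h = -134.82 − 4.27 = -139.09 m.
Head difference: h(MW-2) − h(MW-6) = -136.92 − (-139.09) = 2.17 m.
Hydraulic gradient: i = |Δh| / L = 2.17 / 1221 = 0.00178.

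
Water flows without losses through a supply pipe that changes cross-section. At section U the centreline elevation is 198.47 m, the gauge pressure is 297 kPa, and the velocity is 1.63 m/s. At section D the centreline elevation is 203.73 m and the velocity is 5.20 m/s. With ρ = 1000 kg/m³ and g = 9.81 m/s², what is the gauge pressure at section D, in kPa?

Pressure head at U: ψ₁ = P₁/(ρg) = 297×1000 / (1000 × 9.81) = 30.28 m.
Velocity heads: v₁²/2g = 1.63²/19.62 = 0.135 m; v₂²/2g = 5.20²/19.62 = 1.378 m.
Total head H = z₁ + ψ₁ + v₁²/2g = 198.47 + 30.28 + 0.135 = 228.88 m.
ψ₂ = H − z₂ − v₂²/2g = 228.88 − 203.73 − 1.378 = 23.77 m.
P₂ = ρgψ₂ = 1000 × 9.81 × 23.77 ≈ 233 kPa.

P₂ ≈ 233 kPa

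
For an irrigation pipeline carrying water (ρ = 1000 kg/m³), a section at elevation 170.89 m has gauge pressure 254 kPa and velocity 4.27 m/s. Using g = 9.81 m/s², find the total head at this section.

Pressure head ψ = P/(ρg) = 254×1000 / (1000 × 9.81) = 25.89 m.
Velocity head = v²/(2g) = 4.27² / (2 × 9.81) = 0.929 m.
h = z + ψ + v²/(2g) = 170.89 + 25.89 + 0.929 = 197.71 m.

h ≈ 197.71 m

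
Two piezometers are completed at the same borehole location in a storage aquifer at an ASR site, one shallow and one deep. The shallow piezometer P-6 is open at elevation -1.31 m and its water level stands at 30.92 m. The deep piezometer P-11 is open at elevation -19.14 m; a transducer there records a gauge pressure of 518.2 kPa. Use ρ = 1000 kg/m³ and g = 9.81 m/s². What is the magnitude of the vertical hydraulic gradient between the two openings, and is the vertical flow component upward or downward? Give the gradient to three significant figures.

|i_v| ≈ 0.155; vertical flow is upward

Total head at P-6: h = 30.92 m (water level in the standpipe).
Pressure head at P-11: ψ = P/(ρg) = 518.2×1000 / (1000 × 9.81) = 52.82 m.
Total head at P-11: h = z + ψ = -19.14 + 52.82 = 33.68 m.
Δh = h(P-6) − h(P-11) = 30.92 − 33.68 = -2.76 m.
Vertical separation Δz = -1.31 − (-19.14) = 17.83 m.
|i_v| = |Δh| / Δz = 2.76 / 17.83 = 0.155.
Head is higher in the deep piezometer, so vertical flow is upward (discharge condition).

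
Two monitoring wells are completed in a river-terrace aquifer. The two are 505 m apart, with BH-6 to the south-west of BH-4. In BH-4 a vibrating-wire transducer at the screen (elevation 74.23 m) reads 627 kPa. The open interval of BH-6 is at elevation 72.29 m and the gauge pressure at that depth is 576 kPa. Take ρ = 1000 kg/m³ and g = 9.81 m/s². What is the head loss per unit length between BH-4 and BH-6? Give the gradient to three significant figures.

Pressure head at BH-4: ψ = P/(ρg) = 627×1000 / (1000 × 9.81) = 63.91 m.
Total head at BH-4: h = z + ψ = 74.23 + 63.91 = 138.14 m.
Pressure head at BH-6: ψ = P/(ρg) = 576×1000 / (1000 × 9.81) = 58.72 m.
Total head at BH-6: h = z + ψ = 72.29 + 58.72 = 131.01 m.
Head difference: h(BH-4) − h(BH-6) = 138.14 − 131.01 = 7.13 m.
Hydraulic gradient: i = |Δh| / L = 7.13 / 505 = 0.0141.

i ≈ 0.0141 m/m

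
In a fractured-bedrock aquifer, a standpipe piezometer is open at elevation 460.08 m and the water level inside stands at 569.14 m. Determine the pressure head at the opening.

Total head h = 569.14 m (the water-surface elevation in the piezometer).
Pressure head ψ = h − z = 569.14 − 460.08 = 109.06 m.

ψ ≈ 109.06 m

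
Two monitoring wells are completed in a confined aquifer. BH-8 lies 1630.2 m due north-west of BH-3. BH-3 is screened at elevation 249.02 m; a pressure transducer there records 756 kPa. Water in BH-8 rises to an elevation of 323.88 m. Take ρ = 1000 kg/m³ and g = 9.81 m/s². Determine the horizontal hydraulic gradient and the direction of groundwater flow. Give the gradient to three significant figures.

i ≈ 0.00135; groundwater flows toward the north-west

Pressure head at BH-3: ψ = P/(ρg) = 756×1000 / (1000 × 9.81) = 77.06 m.
Total head at BH-3: h = z + ψ = 249.02 + 77.06 = 326.08 m.
Total head at BH-8: h = 323.88 m (water level in the piezometer is the total head).
Head difference: h(BH-3) − h(BH-8) = 326.08 − 323.88 = 2.20 m.
Hydraulic gradient: i = |Δh| / L = 2.20 / 1630.2 = 0.00135.
Flow is from higher to lower head: from BH-3 toward BH-8, i.e. toward the north-west.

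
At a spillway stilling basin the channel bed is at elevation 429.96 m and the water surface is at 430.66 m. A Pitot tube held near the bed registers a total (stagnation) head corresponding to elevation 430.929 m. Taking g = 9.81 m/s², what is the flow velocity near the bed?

v ≈ 2.30 m/s

Near the bed, under hydrostatic conditions, the piezometric head (z + ψ) equals the free-surface elevation, 430.66 m.
Velocity head = total − piezometric = 430.929 − 430.66 = 0.269 m.
v = √(2g·h_v) = √(2 × 9.81 × 0.269) = 2.30 m/s.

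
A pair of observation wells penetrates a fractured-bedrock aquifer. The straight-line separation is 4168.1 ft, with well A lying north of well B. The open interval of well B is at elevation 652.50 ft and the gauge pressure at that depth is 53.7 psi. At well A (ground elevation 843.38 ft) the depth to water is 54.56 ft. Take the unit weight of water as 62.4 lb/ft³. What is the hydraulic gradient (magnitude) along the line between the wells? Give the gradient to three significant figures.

Pressure head at well B: ψ = 144·P/γ = 144 × 53.7 / 62.4 = 123.92 ft.
Total head at well B: h = z + ψ = 652.50 + 123.92 = 776.42 ft.
Total head at well A: h = 843.38 − 54.56 = 788.82 ft.
Head difference: h(well B) − h(well A) = 776.42 − 788.82 = -12.40 ft.
Hydraulic gradient: i = |Δh| / L = 12.40 / 4168.1 = 0.00297.

i ≈ 0.00297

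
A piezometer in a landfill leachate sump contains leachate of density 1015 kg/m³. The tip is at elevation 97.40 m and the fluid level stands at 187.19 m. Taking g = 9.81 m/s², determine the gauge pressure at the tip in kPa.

Pressure head ψ = h − z = 187.19 − 97.40 = 89.79 m.
P = ρgψ = 1015 × 9.81 × 89.79 = 894052 Pa ≈ 894 kPa.

P ≈ 894 kPa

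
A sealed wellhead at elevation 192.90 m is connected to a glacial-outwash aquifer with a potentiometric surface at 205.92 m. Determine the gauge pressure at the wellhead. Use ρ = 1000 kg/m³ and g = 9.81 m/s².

P ≈ 128 kPa

Head above the cap: Δh = 205.92 − 192.90 = 13.02 m.
P = ρgΔh = 1000 × 9.81 × 13.02 = 127726 Pa ≈ 128 kPa.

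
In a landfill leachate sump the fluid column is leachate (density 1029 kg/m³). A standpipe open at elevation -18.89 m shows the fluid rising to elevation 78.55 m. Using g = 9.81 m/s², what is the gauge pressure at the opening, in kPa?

P ≈ 984 kPa

Pressure head ψ = h − z = 78.55 − (-18.89) = 97.44 m.
P = ρgψ = 1029 × 9.81 × 97.44 = 983607 Pa ≈ 984 kPa.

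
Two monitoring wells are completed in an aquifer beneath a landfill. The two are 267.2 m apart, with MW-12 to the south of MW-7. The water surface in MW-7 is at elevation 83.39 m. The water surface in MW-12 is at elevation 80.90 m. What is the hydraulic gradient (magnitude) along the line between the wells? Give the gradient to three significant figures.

Total head at MW-7: h = 83.39 m (water level in the piezometer is the total head).
Total head at MW-12: h = 80.90 m (water level in the piezometer is the total head).
Head difference: h(MW-7) − h(MW-12) = 83.39 − 80.90 = 2.49 m.
Hydraulic gradient: i = |Δh| / L = 2.49 / 267.2 = 0.00932.

i ≈ 0.00932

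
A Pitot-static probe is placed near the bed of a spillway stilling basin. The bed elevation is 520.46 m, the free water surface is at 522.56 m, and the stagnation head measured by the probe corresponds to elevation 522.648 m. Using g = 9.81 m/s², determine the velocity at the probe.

Near the bed, under hydrostatic conditions, the piezometric head (z + ψ) equals the free-surface elevation, 522.56 m.
Velocity head = total − piezometric = 522.648 − 522.56 = 0.088 m.
v = √(2g·h_v) = √(2 × 9.81 × 0.088) = 1.31 m/s.

v ≈ 1.31 m/s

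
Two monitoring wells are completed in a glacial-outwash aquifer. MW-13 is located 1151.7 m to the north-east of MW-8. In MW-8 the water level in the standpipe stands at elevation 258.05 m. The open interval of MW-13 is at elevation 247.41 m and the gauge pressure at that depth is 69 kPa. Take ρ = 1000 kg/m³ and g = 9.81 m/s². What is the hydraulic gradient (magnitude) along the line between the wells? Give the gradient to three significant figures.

i ≈ 0.00313

Total head at MW-8: h = 258.05 m (water level in the piezometer is the total head).
Pressure head at MW-13: ψ = P/(ρg) = 69×1000 / (1000 × 9.81) = 7.03 m.
Total head at MW-13: h = z + ψ = 247.41 + 7.03 = 254.44 m.
Head difference: h(MW-8) − h(MW-13) = 258.05 − 254.44 = 3.61 m.
Hydraulic gradient: i = |Δh| / L = 3.61 / 1151.7 = 0.00313.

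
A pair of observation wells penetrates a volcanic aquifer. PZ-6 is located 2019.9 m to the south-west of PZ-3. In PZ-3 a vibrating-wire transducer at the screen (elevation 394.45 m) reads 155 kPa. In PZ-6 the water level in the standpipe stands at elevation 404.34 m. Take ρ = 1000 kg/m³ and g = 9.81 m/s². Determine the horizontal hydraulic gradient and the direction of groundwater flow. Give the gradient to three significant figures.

Pressure head at PZ-3: ψ = P/(ρg) = 155×1000 / (1000 × 9.81) = 15.80 m.
Total head at PZ-3: h = z + ψ = 394.45 + 15.80 = 410.25 m.
Total head at PZ-6: h = 404.34 m (water level in the piezometer is the total head).
Head difference: h(PZ-3) − h(PZ-6) = 410.25 − 404.34 = 5.91 m.
Hydraulic gradient: i = |Δh| / L = 5.91 / 2019.9 = 0.00293.
Flow is from higher to lower head: from PZ-3 toward PZ-6, i.e. toward the south-west.

i ≈ 0.00293; groundwater flows toward the south-west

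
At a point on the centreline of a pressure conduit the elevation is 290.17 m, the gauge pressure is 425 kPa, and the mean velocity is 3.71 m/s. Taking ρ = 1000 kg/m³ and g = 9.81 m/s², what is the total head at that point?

Pressure head ψ = P/(ρg) = 425×1000 / (1000 × 9.81) = 43.32 m.
Velocity head = v²/(2g) = 3.71² / (2 × 9.81) = 0.702 m.
h = z + ψ + v²/(2g) = 290.17 + 43.32 + 0.702 = 334.19 m.

h ≈ 334.19 m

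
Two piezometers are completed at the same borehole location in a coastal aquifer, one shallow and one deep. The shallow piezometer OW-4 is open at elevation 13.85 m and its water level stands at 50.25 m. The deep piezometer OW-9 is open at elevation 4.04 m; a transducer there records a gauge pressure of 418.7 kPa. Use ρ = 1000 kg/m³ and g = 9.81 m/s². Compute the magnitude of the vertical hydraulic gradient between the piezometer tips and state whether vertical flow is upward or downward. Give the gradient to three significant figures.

Total head at OW-4: h = 50.25 m (water level in the standpipe).
Pressure head at OW-9: ψ = P/(ρg) = 418.7×1000 / (1000 × 9.81) = 42.68 m.
Total head at OW-9: h = z + ψ = 4.04 + 42.68 = 46.72 m.
Δh = h(OW-4) − h(OW-9) = 50.25 − 46.72 = 3.53 m.
Vertical separation Δz = 13.85 − 4.04 = 9.81 m.
|i_v| = |Δh| / Δz = 3.53 / 9.81 = 0.360.
Head is higher in the shallow piezometer, so vertical flow is downward (recharge condition).

|i_v| ≈ 0.360; vertical flow is downward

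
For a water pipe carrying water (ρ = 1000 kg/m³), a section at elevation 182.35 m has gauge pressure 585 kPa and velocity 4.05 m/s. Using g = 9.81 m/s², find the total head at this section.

h ≈ 242.82 m

Pressure head ψ = P/(ρg) = 585×1000 / (1000 × 9.81) = 59.63 m.
Velocity head = v²/(2g) = 4.05² / (2 × 9.81) = 0.836 m.
h = z + ψ + v²/(2g) = 182.35 + 59.63 + 0.836 = 242.82 m.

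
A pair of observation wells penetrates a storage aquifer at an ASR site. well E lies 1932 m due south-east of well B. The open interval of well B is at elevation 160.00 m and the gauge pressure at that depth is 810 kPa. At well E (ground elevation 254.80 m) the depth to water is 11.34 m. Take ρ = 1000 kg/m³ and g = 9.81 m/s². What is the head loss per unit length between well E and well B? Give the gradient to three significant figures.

i ≈ 0.000461 m/m

Pressure head at well B: ψ = P/(ρg) = 810×1000 / (1000 × 9.81) = 82.57 m.
Total head at well B: h = z + ψ = 160.00 + 82.57 = 242.57 m.
Total head at well E: h = 254.80 − 11.34 = 243.46 m.
Head difference: h(well B) − h(well E) = 242.57 − 243.46 = -0.89 m.
Hydraulic gradient: i = |Δh| / L = 0.89 / 1932 = 0.000461.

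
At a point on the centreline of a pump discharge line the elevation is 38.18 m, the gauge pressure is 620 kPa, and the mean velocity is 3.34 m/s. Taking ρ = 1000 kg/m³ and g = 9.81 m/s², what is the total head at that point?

h ≈ 101.95 m

Pressure head ψ = P/(ρg) = 620×1000 / (1000 × 9.81) = 63.20 m.
Velocity head = v²/(2g) = 3.34² / (2 × 9.81) = 0.569 m.
h = z + ψ + v²/(2g) = 38.18 + 63.20 + 0.569 = 101.95 m.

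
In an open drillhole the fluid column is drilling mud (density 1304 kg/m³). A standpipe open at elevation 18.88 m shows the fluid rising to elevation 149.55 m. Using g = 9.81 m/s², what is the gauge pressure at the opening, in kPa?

Pressure head ψ = h − z = 149.55 − 18.88 = 130.67 m.
P = ρgψ = 1304 × 9.81 × 130.67 = 1671562 Pa ≈ 1670 kPa.

P ≈ 1670 kPa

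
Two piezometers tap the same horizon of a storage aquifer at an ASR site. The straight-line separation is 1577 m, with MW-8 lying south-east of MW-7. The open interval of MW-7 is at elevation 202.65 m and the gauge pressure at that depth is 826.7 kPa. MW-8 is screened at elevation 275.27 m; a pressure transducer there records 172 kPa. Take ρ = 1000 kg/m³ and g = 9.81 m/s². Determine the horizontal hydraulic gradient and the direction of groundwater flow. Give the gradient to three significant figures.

i ≈ 0.00373; groundwater flows toward the north-west

Pressure head at MW-7: ψ = P/(ρg) = 826.7×1000 / (1000 × 9.81) = 84.27 m.
Total head at MW-7: h = z + ψ = 202.65 + 84.27 = 286.92 m.
Pressure head at MW-8: ψ = P/(ρg) = 172×1000 / (1000 × 9.81) = 17.53 m.
Total head at MW-8: h = z + ψ = 275.27 + 17.53 = 292.80 m.
Head difference: h(MW-7) − h(MW-8) = 286.92 − 292.80 = -5.88 m.
Hydraulic gradient: i = |Δh| / L = 5.88 / 1577 = 0.00373.
Flow is from higher to lower head: from MW-8 toward MW-7, i.e. toward the north-west.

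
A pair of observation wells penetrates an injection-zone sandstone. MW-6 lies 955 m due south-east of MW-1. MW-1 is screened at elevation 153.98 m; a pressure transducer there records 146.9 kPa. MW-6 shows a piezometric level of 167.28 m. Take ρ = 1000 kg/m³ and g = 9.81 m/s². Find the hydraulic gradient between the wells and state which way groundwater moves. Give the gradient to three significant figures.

i ≈ 0.00175; groundwater flows toward the south-east

Pressure head at MW-1: ψ = P/(ρg) = 146.9×1000 / (1000 × 9.81) = 14.97 m.
Total head at MW-1: h = z + ψ = 153.98 + 14.97 = 168.95 m.
Total head at MW-6: h = 167.28 m (water level in the piezometer is the total head).
Head difference: h(MW-1) − h(MW-6) = 168.95 − 167.28 = 1.67 m.
Hydraulic gradient: i = |Δh| / L = 1.67 / 955 = 0.00175.
Flow is from higher to lower head: from MW-1 toward MW-6, i.e. toward the south-east.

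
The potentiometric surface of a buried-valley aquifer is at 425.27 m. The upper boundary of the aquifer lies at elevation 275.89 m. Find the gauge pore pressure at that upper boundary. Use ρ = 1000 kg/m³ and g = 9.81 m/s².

Pressure head at the aquifer top: ψ = h − z = 425.27 − 275.89 = 149.38 m.
P = ρgψ = 1000 × 9.81 × 149.38 = 1465418 Pa ≈ 1470 kPa.

P ≈ 1470 kPa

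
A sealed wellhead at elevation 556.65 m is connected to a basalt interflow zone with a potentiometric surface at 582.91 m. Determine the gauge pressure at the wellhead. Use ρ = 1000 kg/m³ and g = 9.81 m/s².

P ≈ 258 kPa

Head above the cap: Δh = 582.91 − 556.65 = 26.26 m.
P = ρgΔh = 1000 × 9.81 × 26.26 = 257611 Pa ≈ 258 kPa.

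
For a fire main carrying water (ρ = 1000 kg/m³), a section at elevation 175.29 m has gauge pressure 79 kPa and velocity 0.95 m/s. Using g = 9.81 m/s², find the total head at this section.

Pressure head ψ = P/(ρg) = 79×1000 / (1000 × 9.81) = 8.05 m.
Velocity head = v²/(2g) = 0.95² / (2 × 9.81) = 0.046 m.
h = z + ψ + v²/(2g) = 175.29 + 8.05 + 0.046 = 183.39 m.

h ≈ 183.39 m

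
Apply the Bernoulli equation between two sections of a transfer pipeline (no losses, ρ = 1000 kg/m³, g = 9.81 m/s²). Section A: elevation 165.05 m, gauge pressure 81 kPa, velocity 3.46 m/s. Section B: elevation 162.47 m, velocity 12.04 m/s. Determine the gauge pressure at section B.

P₂ ≈ 39.8 kPa

Pressure head at A: ψ₁ = P₁/(ρg) = 81×1000 / (1000 × 9.81) = 8.26 m.
Velocity heads: v₁²/2g = 3.46²/19.62 = 0.610 m; v₂²/2g = 12.04²/19.62 = 7.388 m.
Total head H = z₁ + ψ₁ + v₁²/2g = 165.05 + 8.26 + 0.610 = 173.92 m.
ψ₂ = H − z₂ − v₂²/2g = 173.92 − 162.47 − 7.388 = 4.06 m.
P₂ = ρgψ₂ = 1000 × 9.81 × 4.06 ≈ 39.8 kPa.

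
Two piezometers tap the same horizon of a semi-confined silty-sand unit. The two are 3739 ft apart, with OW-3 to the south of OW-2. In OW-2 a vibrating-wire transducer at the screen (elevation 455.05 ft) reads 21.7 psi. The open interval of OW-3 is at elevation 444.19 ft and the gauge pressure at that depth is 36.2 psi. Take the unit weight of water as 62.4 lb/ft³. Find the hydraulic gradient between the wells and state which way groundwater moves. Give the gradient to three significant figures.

Pressure head at OW-2: ψ = 144·P/γ = 144 × 21.7 / 62.4 = 50.08 ft.
Total head at OW-2: h = z + ψ = 455.05 + 50.08 = 505.13 ft.
Pressure head at OW-3: ψ = 144·P/γ = 144 × 36.2 / 62.4 = 83.54 ft.
Total head at OW-3: h = z + ψ = 444.19 + 83.54 = 527.73 ft.
Head difference: h(OW-2) − h(OW-3) = 505.13 − 527.73 = -22.60 ft.
Hydraulic gradient: i = |Δh| / L = 22.60 / 3739 = 0.00604.
Flow is from higher to lower head: from OW-3 toward OW-2, i.e. toward the north.

i ≈ 0.00604; groundwater flows toward the north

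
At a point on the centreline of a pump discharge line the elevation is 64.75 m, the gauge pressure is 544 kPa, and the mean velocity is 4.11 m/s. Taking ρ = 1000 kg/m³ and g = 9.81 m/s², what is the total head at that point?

h ≈ 121.06 m

Pressure head ψ = P/(ρg) = 544×1000 / (1000 × 9.81) = 55.45 m.
Velocity head = v²/(2g) = 4.11² / (2 × 9.81) = 0.861 m.
h = z + ψ + v²/(2g) = 64.75 + 55.45 + 0.861 = 121.06 m.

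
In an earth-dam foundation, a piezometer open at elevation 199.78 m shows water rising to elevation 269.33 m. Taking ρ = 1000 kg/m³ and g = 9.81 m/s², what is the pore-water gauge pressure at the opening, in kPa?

P ≈ 682 kPa

Pressure head ψ = h − z = 269.33 − 199.78 = 69.55 m.
P = ρgψ = 1000 × 9.81 × 69.55 = 682286 Pa ≈ 682 kPa.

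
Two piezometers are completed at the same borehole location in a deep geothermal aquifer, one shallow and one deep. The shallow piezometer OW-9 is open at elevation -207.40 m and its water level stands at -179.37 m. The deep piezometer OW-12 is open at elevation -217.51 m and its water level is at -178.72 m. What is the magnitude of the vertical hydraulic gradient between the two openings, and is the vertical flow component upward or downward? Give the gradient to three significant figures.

|i_v| ≈ 0.0643; vertical flow is upward

Total head at OW-9: h = -179.37 m (water level in the standpipe).
Total head at OW-12: h = -178.72 m.
Δh = h(OW-9) − h(OW-12) = -179.37 − (-178.72) = -0.65 m.
Vertical separation Δz = -207.40 − (-217.51) = 10.11 m.
|i_v| = |Δh| / Δz = 0.65 / 10.11 = 0.0643.
Head is higher in the deep piezometer, so vertical flow is upward (discharge condition).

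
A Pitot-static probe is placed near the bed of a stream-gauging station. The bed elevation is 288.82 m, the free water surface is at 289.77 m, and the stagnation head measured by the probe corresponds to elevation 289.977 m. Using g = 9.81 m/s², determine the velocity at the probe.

v ≈ 2.02 m/s

Near the bed, under hydrostatic conditions, the piezometric head (z + ψ) equals the free-surface elevation, 289.77 m.
Velocity head = total − piezometric = 289.977 − 289.77 = 0.207 m.
v = √(2g·h_v) = √(2 × 9.81 × 0.207) = 2.02 m/s.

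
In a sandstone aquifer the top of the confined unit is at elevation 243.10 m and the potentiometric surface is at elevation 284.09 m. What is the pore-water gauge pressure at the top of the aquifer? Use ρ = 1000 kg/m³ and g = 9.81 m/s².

Pressure head at the aquifer top: ψ = h − z = 284.09 − 243.10 = 40.99 m.
P = ρgψ = 1000 × 9.81 × 40.99 = 402112 Pa ≈ 402 kPa.

P ≈ 402 kPa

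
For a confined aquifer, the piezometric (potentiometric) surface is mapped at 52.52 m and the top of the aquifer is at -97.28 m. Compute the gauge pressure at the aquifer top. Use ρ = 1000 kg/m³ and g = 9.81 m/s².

Pressure head at the aquifer top: ψ = h − z = 52.52 − (-97.28) = 149.80 m.
P = ρgψ = 1000 × 9.81 × 149.80 = 1469538 Pa ≈ 1470 kPa.

P ≈ 1470 kPa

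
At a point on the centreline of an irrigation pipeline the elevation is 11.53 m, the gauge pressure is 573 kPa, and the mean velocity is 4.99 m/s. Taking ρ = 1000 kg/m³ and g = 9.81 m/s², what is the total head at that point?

Pressure head ψ = P/(ρg) = 573×1000 / (1000 × 9.81) = 58.41 m.
Velocity head = v²/(2g) = 4.99² / (2 × 9.81) = 1.269 m.
h = z + ψ + v²/(2g) = 11.53 + 58.41 + 1.269 = 71.21 m.

h ≈ 71.21 m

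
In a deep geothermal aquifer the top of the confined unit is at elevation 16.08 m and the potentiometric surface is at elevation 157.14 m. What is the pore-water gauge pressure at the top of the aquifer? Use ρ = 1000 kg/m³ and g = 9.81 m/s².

Pressure head at the aquifer top: ψ = h − z = 157.14 − 16.08 = 141.06 m.
P = ρgψ = 1000 × 9.81 × 141.06 = 1383799 Pa ≈ 1380 kPa.

P ≈ 1380 kPa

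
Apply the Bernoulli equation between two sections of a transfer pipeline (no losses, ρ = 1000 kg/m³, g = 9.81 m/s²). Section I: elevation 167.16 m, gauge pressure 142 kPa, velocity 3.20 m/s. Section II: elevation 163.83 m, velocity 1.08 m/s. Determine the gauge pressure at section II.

P₂ ≈ 179 kPa

Pressure head at I: ψ₁ = P₁/(ρg) = 142×1000 / (1000 × 9.81) = 14.48 m.
Velocity heads: v₁²/2g = 3.20²/19.62 = 0.522 m; v₂²/2g = 1.08²/19.62 = 0.059 m.
Total head H = z₁ + ψ₁ + v₁²/2g = 167.16 + 14.48 + 0.522 = 182.16 m.
ψ₂ = H − z₂ − v₂²/2g = 182.16 − 163.83 − 0.059 = 18.27 m.
P₂ = ρgψ₂ = 1000 × 9.81 × 18.27 ≈ 179 kPa.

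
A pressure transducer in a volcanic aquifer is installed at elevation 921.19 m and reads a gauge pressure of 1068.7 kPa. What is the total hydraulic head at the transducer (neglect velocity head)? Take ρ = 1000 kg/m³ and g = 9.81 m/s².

ψ = P/(ρg) = 1068.7×1000 / (1000 × 9.81) = 108.94 m.
h = z + ψ = 921.19 + 108.94 = 1030.13 m.

h ≈ 1030.13 m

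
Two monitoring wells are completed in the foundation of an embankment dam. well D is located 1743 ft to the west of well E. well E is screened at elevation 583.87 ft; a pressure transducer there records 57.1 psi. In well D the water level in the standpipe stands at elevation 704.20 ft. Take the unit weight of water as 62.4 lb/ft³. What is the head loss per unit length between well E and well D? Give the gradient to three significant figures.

i ≈ 0.00656 ft/ft

Pressure head at well E: ψ = 144·P/γ = 144 × 57.1 / 62.4 = 131.77 ft.
Total head at well E: h = z + ψ = 583.87 + 131.77 = 715.64 ft.
Total head at well D: h = 704.20 ft (water level in the piezometer is the total head).
Head difference: h(well E) − h(well D) = 715.64 − 704.20 = 11.44 ft.
Hydraulic gradient: i = |Δh| / L = 11.44 / 1743 = 0.00656.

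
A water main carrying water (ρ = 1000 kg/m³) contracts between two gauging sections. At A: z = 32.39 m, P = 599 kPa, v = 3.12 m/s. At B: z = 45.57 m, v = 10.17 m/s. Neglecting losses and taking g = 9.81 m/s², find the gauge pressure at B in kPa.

P₂ ≈ 423 kPa

Pressure head at A: ψ₁ = P₁/(ρg) = 599×1000 / (1000 × 9.81) = 61.06 m.
Velocity heads: v₁²/2g = 3.12²/19.62 = 0.496 m; v₂²/2g = 10.17²/19.62 = 5.272 m.
Total head H = z₁ + ψ₁ + v₁²/2g = 32.39 + 61.06 + 0.496 = 93.95 m.
ψ₂ = H − z₂ − v₂²/2g = 93.95 − 45.57 − 5.272 = 43.11 m.
P₂ = ρgψ₂ = 1000 × 9.81 × 43.11 ≈ 423 kPa.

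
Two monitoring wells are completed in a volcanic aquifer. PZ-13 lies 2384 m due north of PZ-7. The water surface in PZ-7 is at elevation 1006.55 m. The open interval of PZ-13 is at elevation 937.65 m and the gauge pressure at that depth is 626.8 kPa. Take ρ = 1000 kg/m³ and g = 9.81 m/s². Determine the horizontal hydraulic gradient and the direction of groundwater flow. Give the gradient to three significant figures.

i ≈ 0.00210; groundwater flows toward the north

Total head at PZ-7: h = 1006.55 m (water level in the piezometer is the total head).
Pressure head at PZ-13: ψ = P/(ρg) = 626.8×1000 / (1000 × 9.81) = 63.89 m.
Total head at PZ-13: h = z + ψ = 937.65 + 63.89 = 1001.54 m.
Head difference: h(PZ-7) − h(PZ-13) = 1006.55 − 1001.54 = 5.01 m.
Hydraulic gradient: i = |Δh| / L = 5.01 / 2384 = 0.00210.
Flow is from higher to lower head: from PZ-7 toward PZ-13, i.e. toward the north.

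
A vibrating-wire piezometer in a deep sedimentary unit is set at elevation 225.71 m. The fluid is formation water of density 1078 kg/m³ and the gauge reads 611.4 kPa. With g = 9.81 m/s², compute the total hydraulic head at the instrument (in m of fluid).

h ≈ 283.52 m

ψ = P/(ρg) = 611.4×1000 / (1078 × 9.81) = 57.81 m.
h = z + ψ = 225.71 + 57.81 = 283.52 m.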